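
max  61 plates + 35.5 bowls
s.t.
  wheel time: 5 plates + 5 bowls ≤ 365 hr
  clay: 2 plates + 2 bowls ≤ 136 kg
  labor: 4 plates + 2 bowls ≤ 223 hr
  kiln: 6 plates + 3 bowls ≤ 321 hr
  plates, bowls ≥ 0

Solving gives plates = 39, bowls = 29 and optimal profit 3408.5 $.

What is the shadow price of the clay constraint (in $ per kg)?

Binding: clay and kiln. Non-binding: wheel time (25 unused), labor (9 unused).
By complementary slackness, y = 0 for the non-binding constraints.
From A_Bᵀ y = c: 2·y_clay + 6·y_kiln = 61; 2·y_clay + 3·y_kiln = 35.5.
→ y_clay = 5 and y_kiln = 8.5.
Shadow price of clay = 5.

5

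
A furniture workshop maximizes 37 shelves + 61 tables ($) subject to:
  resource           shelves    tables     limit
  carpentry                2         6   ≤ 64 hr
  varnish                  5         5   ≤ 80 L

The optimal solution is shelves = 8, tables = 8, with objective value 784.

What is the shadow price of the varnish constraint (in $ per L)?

Check each constraint at x*: carpentry 64/64 (tight); varnish 80/80 (tight).
Dual feasibility on the basic columns requires 2·y_carpentry + 5·y_varnish = 37, 6·y_carpentry + 5·y_varnish = 61.
This yields shadow prices y_carpentry = 6, y_varnish = 5.
Shadow price of varnish = 5.

5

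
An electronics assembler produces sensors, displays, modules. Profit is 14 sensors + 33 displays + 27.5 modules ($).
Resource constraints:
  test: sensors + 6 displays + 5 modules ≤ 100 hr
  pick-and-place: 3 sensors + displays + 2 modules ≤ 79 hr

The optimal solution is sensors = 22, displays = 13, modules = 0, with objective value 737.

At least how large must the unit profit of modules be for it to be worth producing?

At the optimum: test uses 100 of 100 (binding); pick-and-place uses 79 of 79 (binding).
From A_Bᵀ y = c: 1·y_test + 3·y_pick-and-place = 14; 6·y_test + 1·y_pick-and-place = 33.
This yields shadow prices y_test = 5, y_pick-and-place = 3.
modules enters the basis when its profit ≥ yᵀa₃ = 5·5 + 3·2 = 31.

31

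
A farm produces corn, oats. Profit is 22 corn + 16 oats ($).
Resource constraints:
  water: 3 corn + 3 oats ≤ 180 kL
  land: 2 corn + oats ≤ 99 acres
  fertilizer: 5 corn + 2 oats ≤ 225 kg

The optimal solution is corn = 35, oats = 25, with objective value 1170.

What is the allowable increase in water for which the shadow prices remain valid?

Binding constraints: water, fertilizer. The basis is B = [[3,3],[5,2]] with det -9.
Per unit increase in water, x* moves by d = (-0.2222, 0.5556).
The basis stays optimal until land becomes binding; allowable increase = 36 kL.

36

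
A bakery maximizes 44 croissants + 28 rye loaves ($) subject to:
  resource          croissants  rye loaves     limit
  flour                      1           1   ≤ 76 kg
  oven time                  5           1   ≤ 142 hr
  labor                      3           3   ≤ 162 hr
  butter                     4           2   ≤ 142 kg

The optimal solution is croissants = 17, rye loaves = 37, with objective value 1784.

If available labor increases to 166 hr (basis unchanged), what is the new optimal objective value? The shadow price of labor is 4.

1800

Δb = 4, so new z* = 1784 + (4)·(4) = 1784 + 16 = 1800.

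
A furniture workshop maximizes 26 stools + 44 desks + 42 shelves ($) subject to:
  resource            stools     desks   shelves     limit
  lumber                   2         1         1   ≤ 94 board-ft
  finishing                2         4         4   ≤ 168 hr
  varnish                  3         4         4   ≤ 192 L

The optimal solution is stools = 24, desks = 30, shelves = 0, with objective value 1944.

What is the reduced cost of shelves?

Check each constraint at x*: lumber 78/94 (slack 16); finishing 168/168 (tight); varnish 192/192 (tight).
By complementary slackness, y = 0 for the non-binding constraint.
Dual feasibility on the basic columns requires 2·y_finishing + 3·y_varnish = 26, 4·y_finishing + 4·y_varnish = 44.
This yields shadow prices y_finishing = 7, y_varnish = 4.
Reduced cost of shelves: c₃ − yᵀa₃ = 42 − (7·4 + 4·4) = 42 − 44 = -2.

-2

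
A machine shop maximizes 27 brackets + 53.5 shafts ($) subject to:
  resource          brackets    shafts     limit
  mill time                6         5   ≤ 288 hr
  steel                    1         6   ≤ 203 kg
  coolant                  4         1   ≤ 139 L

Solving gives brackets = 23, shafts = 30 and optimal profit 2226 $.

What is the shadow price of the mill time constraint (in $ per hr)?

3.5

At the optimum: mill time uses 288 of 288 (binding); steel uses 203 of 203 (binding); coolant uses 122 of 139 (slack = 17).
Since coolant is not tight, its dual is 0.
Dual feasibility on the basic columns requires 6·y_mill time + 1·y_steel = 27, 5·y_mill time + 6·y_steel = 53.5.
Solving: y_mill time = 3.5, y_steel = 6.
Shadow price of mill time = 3.5.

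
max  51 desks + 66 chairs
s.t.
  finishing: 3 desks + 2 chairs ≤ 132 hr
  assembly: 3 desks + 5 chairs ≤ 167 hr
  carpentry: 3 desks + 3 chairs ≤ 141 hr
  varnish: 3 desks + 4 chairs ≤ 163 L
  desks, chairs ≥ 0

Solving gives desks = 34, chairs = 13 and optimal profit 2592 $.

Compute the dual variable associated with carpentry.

Binding: assembly and carpentry. Non-binding: finishing (4 unused), varnish (9 unused).
Since finishing, varnish are not tight, their duals are 0.
The binding rows give the dual system: 3·y_assembly + 3·y_carpentry = 51 and 5·y_assembly + 3·y_carpentry = 66.
→ y_assembly = 7.5 and y_carpentry = 9.5.
Shadow price of carpentry = 9.5.

9.5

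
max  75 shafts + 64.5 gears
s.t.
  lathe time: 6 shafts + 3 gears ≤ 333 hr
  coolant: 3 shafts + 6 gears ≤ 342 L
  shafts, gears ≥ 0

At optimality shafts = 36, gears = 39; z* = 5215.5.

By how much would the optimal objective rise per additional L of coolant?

Check each constraint at x*: lathe time 333/333 (tight); coolant 342/342 (tight).
Dual feasibility on the basic columns requires 6·y_lathe time + 3·y_coolant = 75, 3·y_lathe time + 6·y_coolant = 64.5.
→ y_lathe time = 9.5 and y_coolant = 6.
Shadow price of coolant = 6.

6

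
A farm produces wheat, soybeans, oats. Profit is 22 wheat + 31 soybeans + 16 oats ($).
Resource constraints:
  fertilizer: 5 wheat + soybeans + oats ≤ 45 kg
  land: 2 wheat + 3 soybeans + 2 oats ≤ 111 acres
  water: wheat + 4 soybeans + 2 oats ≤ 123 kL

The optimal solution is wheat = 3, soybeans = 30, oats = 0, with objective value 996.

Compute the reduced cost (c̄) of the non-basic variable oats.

-1

At the optimum: fertilizer uses 45 of 45 (binding); land uses 96 of 111 (slack = 15); water uses 123 of 123 (binding).
By complementary slackness, y = 0 for the non-binding constraint.
The binding rows give the dual system: 5·y_fertilizer + 1·y_water = 22 and 1·y_fertilizer + 4·y_water = 31.
Solving: y_fertilizer = 3, y_water = 7.
Reduced cost of oats: c₃ − yᵀa₃ = 16 − (3·1 + 7·2) = 16 − 17 = -1.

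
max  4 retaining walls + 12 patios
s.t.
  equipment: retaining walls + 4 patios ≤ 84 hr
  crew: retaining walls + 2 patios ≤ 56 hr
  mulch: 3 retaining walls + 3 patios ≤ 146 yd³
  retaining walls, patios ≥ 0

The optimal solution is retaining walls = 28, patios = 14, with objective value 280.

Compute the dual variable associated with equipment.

2

Check each constraint at x*: equipment 84/84 (tight); crew 56/56 (tight); mulch 126/146 (slack 20).
Slack constraints have shadow price 0 (complementary slackness).
The binding rows give the dual system: 1·y_equipment + 1·y_crew = 4 and 4·y_equipment + 2·y_crew = 12.
Solving: y_equipment = 2, y_crew = 2.
Shadow price of equipment = 2.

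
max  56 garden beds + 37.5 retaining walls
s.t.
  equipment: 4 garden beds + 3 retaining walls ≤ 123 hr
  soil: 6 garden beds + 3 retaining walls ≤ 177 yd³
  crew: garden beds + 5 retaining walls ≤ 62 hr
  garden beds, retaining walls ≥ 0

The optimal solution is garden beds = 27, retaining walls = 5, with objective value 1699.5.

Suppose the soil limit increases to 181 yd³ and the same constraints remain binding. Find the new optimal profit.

1711.5

Binding: equipment and soil. Non-binding: crew (10 unused).
By complementary slackness, y = 0 for the non-binding constraint.
The binding rows give the dual system: 4·y_equipment + 6·y_soil = 56 and 3·y_equipment + 3·y_soil = 37.5.
Solving: y_equipment = 9.5, y_soil = 3.
Δz = y_soil·Δb = 3 × (4) = 12, so new z* = 1699.5 + 12 = 1711.5.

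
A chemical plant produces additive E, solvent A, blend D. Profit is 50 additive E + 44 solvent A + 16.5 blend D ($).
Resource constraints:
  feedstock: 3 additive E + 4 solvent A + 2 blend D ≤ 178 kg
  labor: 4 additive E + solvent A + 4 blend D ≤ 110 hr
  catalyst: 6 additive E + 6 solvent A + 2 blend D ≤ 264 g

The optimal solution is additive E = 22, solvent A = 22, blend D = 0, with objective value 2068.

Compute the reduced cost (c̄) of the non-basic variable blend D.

-5.5

At the optimum: feedstock uses 154 of 178 (slack = 24); labor uses 110 of 110 (binding); catalyst uses 264 of 264 (binding).
Slack constraints have shadow price 0 (complementary slackness).
The binding rows give the dual system: 4·y_labor + 6·y_catalyst = 50 and 1·y_labor + 6·y_catalyst = 44.
Solving: y_labor = 2, y_catalyst = 7.
Reduced cost of blend D: c₃ − yᵀa₃ = 16.5 − (2·4 + 7·2) = 16.5 − 22 = -5.5.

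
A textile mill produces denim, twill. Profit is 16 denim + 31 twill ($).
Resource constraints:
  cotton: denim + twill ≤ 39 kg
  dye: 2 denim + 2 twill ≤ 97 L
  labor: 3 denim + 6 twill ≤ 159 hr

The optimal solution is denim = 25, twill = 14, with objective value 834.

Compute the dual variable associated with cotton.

1

Check each constraint at x*: cotton 39/39 (tight); dye 78/97 (slack 19); labor 159/159 (tight).
By complementary slackness, y = 0 for the non-binding constraint.
Dual feasibility on the basic columns requires 1·y_cotton + 3·y_labor = 16, 1·y_cotton + 6·y_labor = 31.
→ y_cotton = 1 and y_labor = 5.
Shadow price of cotton = 1.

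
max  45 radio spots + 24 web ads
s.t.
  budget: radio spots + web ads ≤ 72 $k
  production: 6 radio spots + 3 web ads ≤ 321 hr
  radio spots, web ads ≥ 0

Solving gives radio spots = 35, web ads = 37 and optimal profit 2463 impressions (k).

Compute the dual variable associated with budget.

3

Check each constraint at x*: budget 72/72 (tight); production 321/321 (tight).
From A_Bᵀ y = c: 1·y_budget + 6·y_production = 45; 1·y_budget + 3·y_production = 24.
Solving: y_budget = 3, y_production = 7.
Shadow price of budget = 3.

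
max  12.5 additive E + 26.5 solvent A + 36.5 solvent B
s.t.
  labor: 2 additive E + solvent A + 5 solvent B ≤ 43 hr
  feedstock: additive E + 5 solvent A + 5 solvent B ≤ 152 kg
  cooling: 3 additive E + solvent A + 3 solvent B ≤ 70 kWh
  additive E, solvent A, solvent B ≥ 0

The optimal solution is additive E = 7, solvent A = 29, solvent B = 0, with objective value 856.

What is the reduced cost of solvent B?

At the optimum: labor uses 43 of 43 (binding); feedstock uses 152 of 152 (binding); cooling uses 50 of 70 (slack = 20).
Slack constraints have shadow price 0 (complementary slackness).
From A_Bᵀ y = c: 2·y_labor + 1·y_feedstock = 12.5; 1·y_labor + 5·y_feedstock = 26.5.
This yields shadow prices y_labor = 4, y_feedstock = 4.5.
Reduced cost of solvent B: c₃ − yᵀa₃ = 36.5 − (4·5 + 4.5·5) = 36.5 − 42.5 = -6.

-6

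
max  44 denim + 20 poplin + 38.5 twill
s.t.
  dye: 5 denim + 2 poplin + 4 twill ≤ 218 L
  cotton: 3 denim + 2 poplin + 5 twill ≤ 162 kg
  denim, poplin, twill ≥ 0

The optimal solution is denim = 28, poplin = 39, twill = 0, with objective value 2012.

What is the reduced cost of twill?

-4.5

At the optimum: dye uses 218 of 218 (binding); cotton uses 162 of 162 (binding).
The binding rows give the dual system: 5·y_dye + 3·y_cotton = 44 and 2·y_dye + 2·y_cotton = 20.
This yields shadow prices y_dye = 7, y_cotton = 3.
Reduced cost of twill: c₃ − yᵀa₃ = 38.5 − (7·4 + 3·5) = 38.5 − 43 = -4.5.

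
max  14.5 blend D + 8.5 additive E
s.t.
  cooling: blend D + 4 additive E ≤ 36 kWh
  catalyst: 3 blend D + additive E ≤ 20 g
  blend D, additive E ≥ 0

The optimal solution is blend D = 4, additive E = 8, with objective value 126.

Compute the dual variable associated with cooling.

At the optimum: cooling uses 36 of 36 (binding); catalyst uses 20 of 20 (binding).
The binding rows give the dual system: 1·y_cooling + 3·y_catalyst = 14.5 and 4·y_cooling + 1·y_catalyst = 8.5.
→ y_cooling = 1 and y_catalyst = 4.5.
Shadow price of cooling = 1.

1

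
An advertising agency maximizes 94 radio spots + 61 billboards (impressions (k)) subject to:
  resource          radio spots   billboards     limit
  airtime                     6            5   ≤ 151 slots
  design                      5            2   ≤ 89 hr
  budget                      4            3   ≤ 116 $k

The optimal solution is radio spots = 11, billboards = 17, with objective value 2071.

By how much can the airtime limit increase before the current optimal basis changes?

Binding constraints: airtime, design. The basis is B = [[6,5],[5,2]] with det -13.
Per unit increase in airtime, x* moves by d = (-0.1538, 0.3846).
The basis stays optimal until budget becomes binding; allowable increase = 39 slots.

39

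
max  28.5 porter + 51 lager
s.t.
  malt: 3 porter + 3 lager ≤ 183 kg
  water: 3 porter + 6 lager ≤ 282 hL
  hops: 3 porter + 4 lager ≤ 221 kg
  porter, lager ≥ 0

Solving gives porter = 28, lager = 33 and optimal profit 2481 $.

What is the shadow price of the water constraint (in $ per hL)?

At the optimum: malt uses 183 of 183 (binding); water uses 282 of 282 (binding); hops uses 216 of 221 (slack = 5).
Since hops is not tight, its dual is 0.
The binding rows give the dual system: 3·y_malt + 3·y_water = 28.5 and 3·y_malt + 6·y_water = 51.
→ y_malt = 2 and y_water = 7.5.
Shadow price of water = 7.5.

7.5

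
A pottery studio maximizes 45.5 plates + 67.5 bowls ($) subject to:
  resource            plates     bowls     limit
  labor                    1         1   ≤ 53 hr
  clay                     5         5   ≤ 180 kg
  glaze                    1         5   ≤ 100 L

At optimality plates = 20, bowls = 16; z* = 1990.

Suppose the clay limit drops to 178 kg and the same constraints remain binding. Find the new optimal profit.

1974

Binding: clay and glaze. Non-binding: labor (17 unused).
By complementary slackness, y = 0 for the non-binding constraint.
Dual feasibility on the basic columns requires 5·y_clay + 1·y_glaze = 45.5, 5·y_clay + 5·y_glaze = 67.5.
→ y_clay = 8 and y_glaze = 5.5.
Δz = y_clay·Δb = 8 × (-2) = -16, so new z* = 1990 − 16 = 1974.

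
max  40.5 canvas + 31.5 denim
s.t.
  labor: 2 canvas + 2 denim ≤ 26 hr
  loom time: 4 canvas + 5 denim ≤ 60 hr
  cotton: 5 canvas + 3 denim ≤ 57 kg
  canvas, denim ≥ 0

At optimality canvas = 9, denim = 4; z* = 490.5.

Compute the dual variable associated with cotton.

4.5

Check each constraint at x*: labor 26/26 (tight); loom time 56/60 (slack 4); cotton 57/57 (tight).
By complementary slackness, y = 0 for the non-binding constraint.
Dual feasibility on the basic columns requires 2·y_labor + 5·y_cotton = 40.5, 2·y_labor + 3·y_cotton = 31.5.
→ y_labor = 9 and y_cotton = 4.5.
Shadow price of cotton = 4.5.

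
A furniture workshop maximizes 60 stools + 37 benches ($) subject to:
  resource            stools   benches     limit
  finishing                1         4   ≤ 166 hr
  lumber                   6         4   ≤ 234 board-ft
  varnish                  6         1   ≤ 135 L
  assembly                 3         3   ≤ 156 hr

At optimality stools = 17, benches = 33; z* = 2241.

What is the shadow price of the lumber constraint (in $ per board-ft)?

Binding: lumber and varnish. Non-binding: finishing (17 unused), assembly (6 unused).
By complementary slackness, y = 0 for the non-binding constraints.
From A_Bᵀ y = c: 6·y_lumber + 6·y_varnish = 60; 4·y_lumber + 1·y_varnish = 37.
This yields shadow prices y_lumber = 9, y_varnish = 1.
Shadow price of lumber = 9.

9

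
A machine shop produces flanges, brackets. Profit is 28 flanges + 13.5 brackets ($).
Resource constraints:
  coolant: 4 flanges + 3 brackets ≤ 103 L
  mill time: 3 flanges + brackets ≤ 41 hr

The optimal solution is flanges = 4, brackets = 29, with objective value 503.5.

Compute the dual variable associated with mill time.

At the optimum: coolant uses 103 of 103 (binding); mill time uses 41 of 41 (binding).
The binding rows give the dual system: 4·y_coolant + 3·y_mill time = 28 and 3·y_coolant + 1·y_mill time = 13.5.
This yields shadow prices y_coolant = 2.5, y_mill time = 6.
Shadow price of mill time = 6.

6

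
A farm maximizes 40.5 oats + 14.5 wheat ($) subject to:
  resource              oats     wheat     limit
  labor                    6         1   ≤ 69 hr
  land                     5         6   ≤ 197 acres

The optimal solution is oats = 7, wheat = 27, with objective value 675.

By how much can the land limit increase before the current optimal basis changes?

217

Binding constraints: labor, land. The basis is B = [[6,1],[5,6]] with det 31.
Per unit increase in land, x* moves by d = (-0.0323, 0.1935).
The basis stays optimal until oats reaches 0; allowable increase = 217 acres.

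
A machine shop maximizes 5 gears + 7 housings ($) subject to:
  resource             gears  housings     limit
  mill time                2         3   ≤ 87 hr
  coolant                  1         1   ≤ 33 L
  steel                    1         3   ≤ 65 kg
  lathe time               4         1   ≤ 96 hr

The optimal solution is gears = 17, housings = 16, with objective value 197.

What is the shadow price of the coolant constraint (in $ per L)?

Binding: coolant and steel. Non-binding: mill time (5 unused), lathe time (12 unused).
Since mill time, lathe time are not tight, their duals are 0.
From A_Bᵀ y = c: 1·y_coolant + 1·y_steel = 5; 1·y_coolant + 3·y_steel = 7.
→ y_coolant = 4 and y_steel = 1.
Shadow price of coolant = 4.

4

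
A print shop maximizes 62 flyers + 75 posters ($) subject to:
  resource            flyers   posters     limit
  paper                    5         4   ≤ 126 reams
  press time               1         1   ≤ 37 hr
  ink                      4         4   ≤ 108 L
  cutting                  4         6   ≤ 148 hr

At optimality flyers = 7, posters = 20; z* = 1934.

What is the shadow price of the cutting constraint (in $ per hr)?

Check each constraint at x*: paper 115/126 (slack 11); press time 27/37 (slack 10); ink 108/108 (tight); cutting 148/148 (tight).
Slack constraints have shadow price 0 (complementary slackness).
Dual feasibility on the basic columns requires 4·y_ink + 4·y_cutting = 62, 4·y_ink + 6·y_cutting = 75.
Solving: y_ink = 9, y_cutting = 6.5.
Shadow price of cutting = 6.5.

6.5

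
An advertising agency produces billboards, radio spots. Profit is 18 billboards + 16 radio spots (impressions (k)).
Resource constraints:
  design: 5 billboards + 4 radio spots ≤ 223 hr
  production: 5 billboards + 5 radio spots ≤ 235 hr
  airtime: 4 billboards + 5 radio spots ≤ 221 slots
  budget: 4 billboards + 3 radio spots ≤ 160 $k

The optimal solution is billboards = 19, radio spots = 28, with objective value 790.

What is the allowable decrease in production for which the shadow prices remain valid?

Binding constraints: production, budget. The basis is B = [[5,5],[4,3]] with det -5.
Per unit decrease in production, x* moves by d = (0.6, -0.8).
The basis stays optimal until radio spots reaches 0; allowable decrease = 35 hr.

35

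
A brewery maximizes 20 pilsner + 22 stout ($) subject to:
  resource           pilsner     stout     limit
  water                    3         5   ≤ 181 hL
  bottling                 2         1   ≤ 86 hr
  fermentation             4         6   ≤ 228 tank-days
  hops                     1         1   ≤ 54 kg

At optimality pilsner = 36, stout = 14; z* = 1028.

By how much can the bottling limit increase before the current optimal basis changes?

Binding constraints: bottling, fermentation. The basis is B = [[2,1],[4,6]] with det 8.
Per unit increase in bottling, x* moves by d = (0.75, -0.5).
The basis stays optimal until hops becomes binding; allowable increase = 16 hr.

16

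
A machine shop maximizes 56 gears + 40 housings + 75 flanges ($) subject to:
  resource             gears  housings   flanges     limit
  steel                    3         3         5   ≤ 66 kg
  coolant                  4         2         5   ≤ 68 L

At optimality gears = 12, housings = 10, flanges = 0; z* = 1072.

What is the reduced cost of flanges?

-5

Both steel and coolant are binding at x*.
The binding rows give the dual system: 3·y_steel + 4·y_coolant = 56 and 3·y_steel + 2·y_coolant = 40.
This yields shadow prices y_steel = 8, y_coolant = 8.
Reduced cost of flanges: c₃ − yᵀa₃ = 75 − (8·5 + 8·5) = 75 − 80 = -5.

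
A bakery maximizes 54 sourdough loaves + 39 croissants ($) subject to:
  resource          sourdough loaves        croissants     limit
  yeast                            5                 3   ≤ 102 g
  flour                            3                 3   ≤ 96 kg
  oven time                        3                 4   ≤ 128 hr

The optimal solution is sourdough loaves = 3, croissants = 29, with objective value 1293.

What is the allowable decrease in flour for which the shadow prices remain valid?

34.8

Binding constraints: yeast, flour. The basis is B = [[5,3],[3,3]] with det 6.
Per unit decrease in flour, x* moves by d = (0.5, -0.8333).
The basis stays optimal until croissants reaches 0; allowable decrease = 34.8 kg.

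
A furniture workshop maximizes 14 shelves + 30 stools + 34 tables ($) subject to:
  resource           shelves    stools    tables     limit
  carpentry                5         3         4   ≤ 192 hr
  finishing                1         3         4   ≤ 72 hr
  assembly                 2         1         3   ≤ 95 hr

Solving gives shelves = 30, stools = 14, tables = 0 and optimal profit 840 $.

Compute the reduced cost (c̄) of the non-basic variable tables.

-6

Check each constraint at x*: carpentry 192/192 (tight); finishing 72/72 (tight); assembly 74/95 (slack 21).
Since assembly is not tight, its dual is 0.
The binding rows give the dual system: 5·y_carpentry + 1·y_finishing = 14 and 3·y_carpentry + 3·y_finishing = 30.
This yields shadow prices y_carpentry = 1, y_finishing = 9.
Reduced cost of tables: c₃ − yᵀa₃ = 34 − (1·4 + 9·4) = 34 − 40 = -6.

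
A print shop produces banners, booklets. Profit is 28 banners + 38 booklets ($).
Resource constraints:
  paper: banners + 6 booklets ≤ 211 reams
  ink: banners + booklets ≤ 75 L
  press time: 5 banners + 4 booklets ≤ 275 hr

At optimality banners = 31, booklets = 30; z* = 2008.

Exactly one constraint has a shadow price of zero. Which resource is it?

ink

paper: 211/211 (binding)
ink: 61/75 (slack 14)
press time: 275/275 (binding)
By complementary slackness, a constraint with positive slack has shadow price 0 → ink.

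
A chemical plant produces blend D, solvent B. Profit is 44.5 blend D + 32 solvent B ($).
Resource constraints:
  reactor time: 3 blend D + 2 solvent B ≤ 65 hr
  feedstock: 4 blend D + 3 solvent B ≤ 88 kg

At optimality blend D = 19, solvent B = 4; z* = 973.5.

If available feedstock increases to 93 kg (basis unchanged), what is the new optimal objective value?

At the optimum: reactor time uses 65 of 65 (binding); feedstock uses 88 of 88 (binding).
From A_Bᵀ y = c: 3·y_reactor time + 4·y_feedstock = 44.5; 2·y_reactor time + 3·y_feedstock = 32.
Solving: y_reactor time = 5.5, y_feedstock = 7.
Δz = y_feedstock·Δb = 7 × (5) = 35, so new z* = 973.5 + 35 = 1008.5.

1008.5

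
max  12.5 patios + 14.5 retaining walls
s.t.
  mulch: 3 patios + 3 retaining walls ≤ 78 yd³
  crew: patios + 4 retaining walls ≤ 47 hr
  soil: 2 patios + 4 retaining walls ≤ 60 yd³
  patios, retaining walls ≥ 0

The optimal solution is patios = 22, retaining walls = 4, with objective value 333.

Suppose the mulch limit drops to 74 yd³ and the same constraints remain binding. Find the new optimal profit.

319

Binding: mulch and soil. Non-binding: crew (9 unused).
By complementary slackness, y = 0 for the non-binding constraint.
From A_Bᵀ y = c: 3·y_mulch + 2·y_soil = 12.5; 3·y_mulch + 4·y_soil = 14.5.
This yields shadow prices y_mulch = 3.5, y_soil = 1.
Δz = y_mulch·Δb = 3.5 × (-4) = -14, so new z* = 333 − 14 = 319.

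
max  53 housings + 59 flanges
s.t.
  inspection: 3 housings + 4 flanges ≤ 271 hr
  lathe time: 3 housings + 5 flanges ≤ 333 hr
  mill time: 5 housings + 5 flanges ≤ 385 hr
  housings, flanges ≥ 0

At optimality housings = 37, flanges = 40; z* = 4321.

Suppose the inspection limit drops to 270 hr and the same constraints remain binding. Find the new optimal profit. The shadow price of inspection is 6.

Δb = -1, so new z* = 4321 + (6)·(-1) = 4321 − 6 = 4315.

4315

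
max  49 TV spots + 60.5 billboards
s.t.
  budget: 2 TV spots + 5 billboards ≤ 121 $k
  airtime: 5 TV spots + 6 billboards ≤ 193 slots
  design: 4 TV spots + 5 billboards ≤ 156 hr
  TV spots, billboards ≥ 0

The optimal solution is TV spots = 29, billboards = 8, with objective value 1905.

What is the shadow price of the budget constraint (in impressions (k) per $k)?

At the optimum: budget uses 98 of 121 (slack = 23); airtime uses 193 of 193 (binding); design uses 156 of 156 (binding).
Since budget is not tight, its dual is 0.
From A_Bᵀ y = c: 5·y_airtime + 4·y_design = 49; 6·y_airtime + 5·y_design = 60.5.
Solving: y_airtime = 3, y_design = 8.5.
Shadow price of budget = 0.

0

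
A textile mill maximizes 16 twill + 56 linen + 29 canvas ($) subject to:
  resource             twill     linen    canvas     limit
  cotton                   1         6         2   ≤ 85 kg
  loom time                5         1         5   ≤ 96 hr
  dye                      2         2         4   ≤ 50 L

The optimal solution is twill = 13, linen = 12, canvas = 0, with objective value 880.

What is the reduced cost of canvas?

Binding: cotton and dye. Non-binding: loom time (19 unused).
By complementary slackness, y = 0 for the non-binding constraint.
Dual feasibility on the basic columns requires 1·y_cotton + 2·y_dye = 16, 6·y_cotton + 2·y_dye = 56.
→ y_cotton = 8 and y_dye = 4.
Reduced cost of canvas: c₃ − yᵀa₃ = 29 − (8·2 + 4·4) = 29 − 32 = -3.

-3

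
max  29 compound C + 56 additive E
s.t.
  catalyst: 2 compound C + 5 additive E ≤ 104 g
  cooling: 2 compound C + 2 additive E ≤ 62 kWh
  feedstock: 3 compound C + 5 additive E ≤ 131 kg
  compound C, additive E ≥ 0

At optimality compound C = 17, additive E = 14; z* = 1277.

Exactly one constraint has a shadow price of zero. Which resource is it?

catalyst: 104/104 (binding)
cooling: 62/62 (binding)
feedstock: 121/131 (slack 10)
By complementary slackness, a constraint with positive slack has shadow price 0 → feedstock.

feedstock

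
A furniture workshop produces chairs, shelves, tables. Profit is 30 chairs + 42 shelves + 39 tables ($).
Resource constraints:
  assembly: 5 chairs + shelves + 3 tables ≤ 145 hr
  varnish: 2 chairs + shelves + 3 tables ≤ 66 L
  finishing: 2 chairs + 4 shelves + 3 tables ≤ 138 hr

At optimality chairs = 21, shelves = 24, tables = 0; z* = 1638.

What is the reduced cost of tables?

-6

At the optimum: assembly uses 129 of 145 (slack = 16); varnish uses 66 of 66 (binding); finishing uses 138 of 138 (binding).
Since assembly is not tight, its dual is 0.
From A_Bᵀ y = c: 2·y_varnish + 2·y_finishing = 30; 1·y_varnish + 4·y_finishing = 42.
This yields shadow prices y_varnish = 6, y_finishing = 9.
Reduced cost of tables: c₃ − yᵀa₃ = 39 − (6·3 + 9·3) = 39 − 45 = -6.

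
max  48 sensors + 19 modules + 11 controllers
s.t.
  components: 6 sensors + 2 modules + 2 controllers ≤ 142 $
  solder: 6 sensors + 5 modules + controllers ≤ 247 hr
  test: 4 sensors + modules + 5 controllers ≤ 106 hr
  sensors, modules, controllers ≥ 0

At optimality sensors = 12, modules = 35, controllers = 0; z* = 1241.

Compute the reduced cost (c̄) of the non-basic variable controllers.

Binding: components and solder. Non-binding: test (23 unused).
Slack constraints have shadow price 0 (complementary slackness).
Dual feasibility on the basic columns requires 6·y_components + 6·y_solder = 48, 2·y_components + 5·y_solder = 19.
Solving: y_components = 7, y_solder = 1.
Reduced cost of controllers: c₃ − yᵀa₃ = 11 − (7·2 + 1·1) = 11 − 15 = -4.

-4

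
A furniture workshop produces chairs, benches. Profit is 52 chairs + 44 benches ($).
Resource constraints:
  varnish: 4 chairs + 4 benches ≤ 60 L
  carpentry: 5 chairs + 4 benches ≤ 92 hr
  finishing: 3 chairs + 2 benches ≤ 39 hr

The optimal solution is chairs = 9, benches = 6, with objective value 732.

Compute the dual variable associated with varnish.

7

Binding: varnish and finishing. Non-binding: carpentry (23 unused).
Since carpentry is not tight, its dual is 0.
The binding rows give the dual system: 4·y_varnish + 3·y_finishing = 52 and 4·y_varnish + 2·y_finishing = 44.
This yields shadow prices y_varnish = 7, y_finishing = 8.
Shadow price of varnish = 7.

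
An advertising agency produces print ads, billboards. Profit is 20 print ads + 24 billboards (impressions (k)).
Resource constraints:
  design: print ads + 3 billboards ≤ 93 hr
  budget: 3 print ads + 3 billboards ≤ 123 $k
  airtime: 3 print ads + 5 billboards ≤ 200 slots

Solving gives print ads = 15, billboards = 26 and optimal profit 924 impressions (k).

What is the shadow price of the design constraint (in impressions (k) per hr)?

Check each constraint at x*: design 93/93 (tight); budget 123/123 (tight); airtime 175/200 (slack 25).
Slack constraints have shadow price 0 (complementary slackness).
From A_Bᵀ y = c: 1·y_design + 3·y_budget = 20; 3·y_design + 3·y_budget = 24.
This yields shadow prices y_design = 2, y_budget = 6.
Shadow price of design = 2.

2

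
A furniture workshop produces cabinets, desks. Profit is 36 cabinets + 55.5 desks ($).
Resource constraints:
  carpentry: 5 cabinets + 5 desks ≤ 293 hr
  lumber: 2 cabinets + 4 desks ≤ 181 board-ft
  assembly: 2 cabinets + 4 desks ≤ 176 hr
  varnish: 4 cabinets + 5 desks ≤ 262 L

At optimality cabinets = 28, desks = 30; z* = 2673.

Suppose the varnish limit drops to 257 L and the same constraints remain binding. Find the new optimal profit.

2645.5

Binding: assembly and varnish. Non-binding: carpentry (3 unused), lumber (5 unused).
By complementary slackness, y = 0 for the non-binding constraints.
From A_Bᵀ y = c: 2·y_assembly + 4·y_varnish = 36; 4·y_assembly + 5·y_varnish = 55.5.
This yields shadow prices y_assembly = 7, y_varnish = 5.5.
Δz = y_varnish·Δb = 5.5 × (-5) = -27.5, so new z* = 2673 − 27.5 = 2645.5.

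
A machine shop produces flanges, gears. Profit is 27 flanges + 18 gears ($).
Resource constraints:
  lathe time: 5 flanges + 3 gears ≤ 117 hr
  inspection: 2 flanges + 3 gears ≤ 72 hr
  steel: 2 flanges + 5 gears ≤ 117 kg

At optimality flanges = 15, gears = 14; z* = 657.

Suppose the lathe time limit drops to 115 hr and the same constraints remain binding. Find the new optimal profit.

647

Check each constraint at x*: lathe time 117/117 (tight); inspection 72/72 (tight); steel 100/117 (slack 17).
Since steel is not tight, its dual is 0.
Dual feasibility on the basic columns requires 5·y_lathe time + 2·y_inspection = 27, 3·y_lathe time + 3·y_inspection = 18.
→ y_lathe time = 5 and y_inspection = 1.
Δz = y_lathe time·Δb = 5 × (-2) = -10, so new z* = 657 − 10 = 647.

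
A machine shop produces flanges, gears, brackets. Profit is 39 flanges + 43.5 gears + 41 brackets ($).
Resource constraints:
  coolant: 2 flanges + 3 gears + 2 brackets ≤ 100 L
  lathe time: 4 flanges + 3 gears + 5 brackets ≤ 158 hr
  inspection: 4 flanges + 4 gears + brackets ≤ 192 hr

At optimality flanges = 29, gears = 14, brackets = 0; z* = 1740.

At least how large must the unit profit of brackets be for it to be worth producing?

44

Binding: coolant and lathe time. Non-binding: inspection (20 unused).
Slack constraints have shadow price 0 (complementary slackness).
Dual feasibility on the basic columns requires 2·y_coolant + 4·y_lathe time = 39, 3·y_coolant + 3·y_lathe time = 43.5.
This yields shadow prices y_coolant = 9.5, y_lathe time = 5.
brackets enters the basis when its profit ≥ yᵀa₃ = 9.5·2 + 5·5 = 44.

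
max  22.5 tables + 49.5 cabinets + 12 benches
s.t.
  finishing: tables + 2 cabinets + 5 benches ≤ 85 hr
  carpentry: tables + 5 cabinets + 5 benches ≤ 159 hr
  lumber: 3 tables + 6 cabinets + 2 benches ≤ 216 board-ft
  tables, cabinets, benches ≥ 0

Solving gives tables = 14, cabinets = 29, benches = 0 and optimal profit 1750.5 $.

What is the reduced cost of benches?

-9.5

At the optimum: finishing uses 72 of 85 (slack = 13); carpentry uses 159 of 159 (binding); lumber uses 216 of 216 (binding).
By complementary slackness, y = 0 for the non-binding constraint.
Dual feasibility on the basic columns requires 1·y_carpentry + 3·y_lumber = 22.5, 5·y_carpentry + 6·y_lumber = 49.5.
→ y_carpentry = 1.5 and y_lumber = 7.
Reduced cost of benches: c₃ − yᵀa₃ = 12 − (1.5·5 + 7·2) = 12 − 21.5 = -9.5.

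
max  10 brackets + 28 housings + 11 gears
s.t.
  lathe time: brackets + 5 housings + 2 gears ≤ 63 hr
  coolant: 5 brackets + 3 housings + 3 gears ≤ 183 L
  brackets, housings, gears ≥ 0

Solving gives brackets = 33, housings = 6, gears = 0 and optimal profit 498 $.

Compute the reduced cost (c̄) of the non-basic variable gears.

Check each constraint at x*: lathe time 63/63 (tight); coolant 183/183 (tight).
From A_Bᵀ y = c: 1·y_lathe time + 5·y_coolant = 10; 5·y_lathe time + 3·y_coolant = 28.
This yields shadow prices y_lathe time = 5, y_coolant = 1.
Reduced cost of gears: c₃ − yᵀa₃ = 11 − (5·2 + 1·3) = 11 − 13 = -2.

-2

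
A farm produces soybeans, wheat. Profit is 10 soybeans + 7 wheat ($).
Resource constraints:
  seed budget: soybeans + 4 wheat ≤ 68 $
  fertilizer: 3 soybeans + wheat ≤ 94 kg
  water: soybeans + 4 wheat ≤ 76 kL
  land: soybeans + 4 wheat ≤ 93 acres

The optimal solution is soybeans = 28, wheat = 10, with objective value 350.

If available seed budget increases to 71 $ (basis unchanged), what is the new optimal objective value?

Binding: seed budget and fertilizer. Non-binding: water (8 unused), land (25 unused).
Since water, land are not tight, their duals are 0.
The binding rows give the dual system: 1·y_seed budget + 3·y_fertilizer = 10 and 4·y_seed budget + 1·y_fertilizer = 7.
→ y_seed budget = 1 and y_fertilizer = 3.
Δz = y_seed budget·Δb = 1 × (3) = 3, so new z* = 350 + 3 = 353.

353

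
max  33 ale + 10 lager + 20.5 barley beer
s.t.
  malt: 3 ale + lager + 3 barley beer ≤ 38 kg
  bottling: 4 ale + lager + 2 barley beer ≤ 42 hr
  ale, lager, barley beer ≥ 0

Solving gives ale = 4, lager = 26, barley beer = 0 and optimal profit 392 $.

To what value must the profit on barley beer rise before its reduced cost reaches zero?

27

Both malt and bottling are binding at x*.
The binding rows give the dual system: 3·y_malt + 4·y_bottling = 33 and 1·y_malt + 1·y_bottling = 10.
→ y_malt = 7 and y_bottling = 3.
barley beer enters the basis when its profit ≥ yᵀa₃ = 7·3 + 3·2 = 27.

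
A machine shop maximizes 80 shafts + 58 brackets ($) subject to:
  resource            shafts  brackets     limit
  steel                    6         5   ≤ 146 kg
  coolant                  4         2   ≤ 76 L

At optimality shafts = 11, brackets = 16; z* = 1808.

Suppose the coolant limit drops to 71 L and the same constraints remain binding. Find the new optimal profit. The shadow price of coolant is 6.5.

1775.5

Δb = -5, so new z* = 1808 + (6.5)·(-5) = 1808 − 32.5 = 1775.5.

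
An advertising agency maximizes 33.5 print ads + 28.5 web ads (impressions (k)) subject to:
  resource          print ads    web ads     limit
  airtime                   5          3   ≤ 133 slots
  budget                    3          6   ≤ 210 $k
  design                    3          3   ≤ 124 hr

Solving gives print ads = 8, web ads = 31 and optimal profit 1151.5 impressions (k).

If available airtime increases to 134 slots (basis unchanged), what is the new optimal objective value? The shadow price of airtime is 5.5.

1157

Δb = 1, so new z* = 1151.5 + (5.5)·(1) = 1151.5 + 5.5 = 1157.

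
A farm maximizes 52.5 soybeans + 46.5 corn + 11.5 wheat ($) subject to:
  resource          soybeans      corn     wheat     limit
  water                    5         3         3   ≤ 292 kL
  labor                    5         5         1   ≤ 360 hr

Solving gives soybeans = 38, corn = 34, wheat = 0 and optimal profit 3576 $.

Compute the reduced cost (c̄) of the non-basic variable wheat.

-5

Both water and labor are binding at x*.
The binding rows give the dual system: 5·y_water + 5·y_labor = 52.5 and 3·y_water + 5·y_labor = 46.5.
This yields shadow prices y_water = 3, y_labor = 7.5.
Reduced cost of wheat: c₃ − yᵀa₃ = 11.5 − (3·3 + 7.5·1) = 11.5 − 16.5 = -5.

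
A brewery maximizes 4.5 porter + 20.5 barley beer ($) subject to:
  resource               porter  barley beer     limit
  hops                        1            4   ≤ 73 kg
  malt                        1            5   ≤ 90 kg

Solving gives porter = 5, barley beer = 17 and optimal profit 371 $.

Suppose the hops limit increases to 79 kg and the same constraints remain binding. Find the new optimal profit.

Check each constraint at x*: hops 73/73 (tight); malt 90/90 (tight).
From A_Bᵀ y = c: 1·y_hops + 1·y_malt = 4.5; 4·y_hops + 5·y_malt = 20.5.
This yields shadow prices y_hops = 2, y_malt = 2.5.
Δz = y_hops·Δb = 2 × (6) = 12, so new z* = 371 + 12 = 383.

383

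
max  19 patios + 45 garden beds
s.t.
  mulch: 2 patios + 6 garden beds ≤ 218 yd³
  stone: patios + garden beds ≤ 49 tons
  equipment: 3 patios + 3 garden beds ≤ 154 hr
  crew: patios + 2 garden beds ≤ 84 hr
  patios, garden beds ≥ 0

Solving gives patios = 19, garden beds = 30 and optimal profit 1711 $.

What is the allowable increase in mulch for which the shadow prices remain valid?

Binding constraints: mulch, stone. The basis is B = [[2,6],[1,1]] with det -4.
Per unit increase in mulch, x* moves by d = (-0.25, 0.25).
The basis stays optimal until crew becomes binding; allowable increase = 20 yd³.

20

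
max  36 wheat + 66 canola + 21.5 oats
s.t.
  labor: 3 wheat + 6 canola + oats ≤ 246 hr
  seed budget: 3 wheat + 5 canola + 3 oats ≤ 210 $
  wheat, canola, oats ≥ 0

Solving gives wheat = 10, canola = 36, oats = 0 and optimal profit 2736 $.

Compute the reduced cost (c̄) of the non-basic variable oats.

At the optimum: labor uses 246 of 246 (binding); seed budget uses 210 of 210 (binding).
The binding rows give the dual system: 3·y_labor + 3·y_seed budget = 36 and 6·y_labor + 5·y_seed budget = 66.
Solving: y_labor = 6, y_seed budget = 6.
Reduced cost of oats: c₃ − yᵀa₃ = 21.5 − (6·1 + 6·3) = 21.5 − 24 = -2.5.

-2.5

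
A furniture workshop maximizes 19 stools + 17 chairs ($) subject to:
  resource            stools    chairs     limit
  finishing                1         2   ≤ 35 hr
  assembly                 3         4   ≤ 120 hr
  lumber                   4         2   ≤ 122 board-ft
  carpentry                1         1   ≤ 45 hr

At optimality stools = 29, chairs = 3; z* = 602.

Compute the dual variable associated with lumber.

Check each constraint at x*: finishing 35/35 (tight); assembly 99/120 (slack 21); lumber 122/122 (tight); carpentry 32/45 (slack 13).
Slack constraints have shadow price 0 (complementary slackness).
From A_Bᵀ y = c: 1·y_finishing + 4·y_lumber = 19; 2·y_finishing + 2·y_lumber = 17.
Solving: y_finishing = 5, y_lumber = 3.5.
Shadow price of lumber = 3.5.

3.5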